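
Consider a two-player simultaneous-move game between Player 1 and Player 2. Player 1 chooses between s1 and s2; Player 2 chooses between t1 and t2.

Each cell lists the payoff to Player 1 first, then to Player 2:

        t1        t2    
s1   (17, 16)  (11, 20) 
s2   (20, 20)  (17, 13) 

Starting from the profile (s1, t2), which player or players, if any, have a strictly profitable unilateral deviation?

Player 1

Player 1 at (s1, t2) earns 11; deviating to s2 yields 17 — a strict improvement.
Player 2 earns 20; deviating to t1 yields 16 — not better.
Only Player 1 has a strictly profitable deviation.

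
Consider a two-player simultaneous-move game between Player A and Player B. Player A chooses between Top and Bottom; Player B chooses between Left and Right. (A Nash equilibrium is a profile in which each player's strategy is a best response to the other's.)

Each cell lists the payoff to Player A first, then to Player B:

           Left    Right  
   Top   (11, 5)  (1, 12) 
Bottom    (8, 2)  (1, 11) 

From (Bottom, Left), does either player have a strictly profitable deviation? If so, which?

Player A at (Bottom, Left) earns 8; deviating to Top yields 11 — a strict improvement.
Player B earns 2; deviating to Right yields 11 — a strict improvement.
Both Player A and Player B have strictly profitable deviations.

Both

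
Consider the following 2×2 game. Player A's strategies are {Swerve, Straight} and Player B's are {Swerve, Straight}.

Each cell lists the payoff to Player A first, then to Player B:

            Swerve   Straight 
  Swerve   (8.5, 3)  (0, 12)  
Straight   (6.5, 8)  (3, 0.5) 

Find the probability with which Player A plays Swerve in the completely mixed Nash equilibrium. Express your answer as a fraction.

Let p be the probability that Player A plays Swerve. In a completely mixed equilibrium, Player B must be indifferent between Swerve and Straight.
Player B's expected payoff from Swerve is 3p + 8(1−p); from Straight it is 12p + 0.5(1−p).
Setting these equal: −5p + 8 = 11.5p + 0.5, so p = 5/11.

5/11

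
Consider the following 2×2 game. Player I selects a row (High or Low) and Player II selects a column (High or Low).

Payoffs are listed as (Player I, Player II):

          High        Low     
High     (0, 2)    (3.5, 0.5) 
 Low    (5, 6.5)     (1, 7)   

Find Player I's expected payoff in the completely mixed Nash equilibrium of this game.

First find q, the probability Player II plays High, from Player I's indifference between High and Low: 3.5(1−q) = 5q + (1−q), giving q = 1/3.
Since Player I is indifferent in equilibrium, Player I's expected payoff equals the payoff from either row against (1/3, 2/3). Using High: 3.5(2/3) = 7/3.

7/3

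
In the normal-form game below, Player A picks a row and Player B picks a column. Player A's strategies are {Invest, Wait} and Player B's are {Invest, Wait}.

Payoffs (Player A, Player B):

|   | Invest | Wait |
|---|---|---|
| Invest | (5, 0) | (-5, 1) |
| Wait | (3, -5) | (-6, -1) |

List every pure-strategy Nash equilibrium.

(Invest, Wait)

(Invest, Invest): Player B prefers Wait (1 > 0) — not an equilibrium.
(Invest, Wait): Player A gets -5 ≥ -6 from Wait, and Player B gets 1 ≥ 0 from Invest — Nash equilibrium.
(Wait, Invest): Player A prefers Invest (5 > 3); Player B prefers Wait (-1 > -5) — not an equilibrium.
(Wait, Wait): Player A prefers Invest (-5 > -6) — not an equilibrium.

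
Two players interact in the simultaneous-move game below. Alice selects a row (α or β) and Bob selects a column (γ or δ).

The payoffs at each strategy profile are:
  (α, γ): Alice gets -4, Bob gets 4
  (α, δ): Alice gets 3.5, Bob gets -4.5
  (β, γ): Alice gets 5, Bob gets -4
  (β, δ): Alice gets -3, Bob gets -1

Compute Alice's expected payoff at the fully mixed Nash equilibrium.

11/31

First find q, the probability Bob plays γ, from Alice's indifference between α and β: −4q + 3.5(1−q) = 5q − 3(1−q), giving q = 13/31.
Since Alice is indifferent in equilibrium, Alice's expected payoff equals the payoff from either row against (13/31, 18/31). Using α: −4(13/31) + 3.5(18/31) = 11/31.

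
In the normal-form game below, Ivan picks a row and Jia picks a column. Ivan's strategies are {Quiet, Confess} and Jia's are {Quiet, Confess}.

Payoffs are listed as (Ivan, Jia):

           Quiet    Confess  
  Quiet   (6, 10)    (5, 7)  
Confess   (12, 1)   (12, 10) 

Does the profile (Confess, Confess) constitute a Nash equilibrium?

At (Confess, Confess), Ivan earns 12; switching to Quiet would give 5, so Ivan has no profitable deviation.
Jia earns 10; switching to Quiet would give 1, so Jia has no profitable deviation.
Neither player can gain by a unilateral deviation, so this profile is a Nash equilibrium.

Yes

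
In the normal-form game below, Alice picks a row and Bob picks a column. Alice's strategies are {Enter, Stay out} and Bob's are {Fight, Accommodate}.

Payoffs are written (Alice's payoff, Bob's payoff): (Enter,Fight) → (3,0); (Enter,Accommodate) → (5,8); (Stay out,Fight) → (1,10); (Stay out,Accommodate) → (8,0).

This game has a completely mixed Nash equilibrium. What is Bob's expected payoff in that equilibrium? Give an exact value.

First find p, the probability Alice plays Enter, from Bob's indifference between Fight and Accommodate: 10(1−p) = 8p, giving p = 5/9.
Since Bob is indifferent in equilibrium, Bob's expected payoff equals the payoff from either column against (5/9, 4/9). Using Fight: 10(4/9) = 40/9.

40/9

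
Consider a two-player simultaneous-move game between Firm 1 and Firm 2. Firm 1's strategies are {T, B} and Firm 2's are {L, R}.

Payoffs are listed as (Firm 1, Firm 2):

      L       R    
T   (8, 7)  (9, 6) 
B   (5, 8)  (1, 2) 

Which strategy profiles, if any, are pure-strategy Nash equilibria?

(T, L): Firm 1 gets 8 ≥ 5 from B, and Firm 2 gets 7 ≥ 6 from R — Nash equilibrium.
(T, R): Firm 2 prefers L (7 > 6) — not an equilibrium.
(B, L): Firm 1 prefers T (8 > 5) — not an equilibrium.
(B, R): Firm 1 prefers T (9 > 1); Firm 2 prefers L (8 > 2) — not an equilibrium.

(T, L)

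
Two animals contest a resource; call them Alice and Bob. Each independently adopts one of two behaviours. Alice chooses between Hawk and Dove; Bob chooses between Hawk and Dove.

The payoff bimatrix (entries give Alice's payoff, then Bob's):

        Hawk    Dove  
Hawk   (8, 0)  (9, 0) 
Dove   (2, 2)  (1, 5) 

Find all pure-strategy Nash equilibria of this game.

(Hawk, Hawk) and (Hawk, Dove)

(Hawk, Hawk): Alice gets 8 ≥ 2 from Dove, and Bob gets 0 ≥ 0 from Dove — Nash equilibrium.
(Hawk, Dove): Alice gets 9 ≥ 1 from Dove, and Bob gets 0 ≥ 0 from Hawk — Nash equilibrium.
(Dove, Hawk): Alice prefers Hawk (8 > 2); Bob prefers Dove (5 > 2) — not an equilibrium.
(Dove, Dove): Alice prefers Hawk (9 > 1) — not an equilibrium.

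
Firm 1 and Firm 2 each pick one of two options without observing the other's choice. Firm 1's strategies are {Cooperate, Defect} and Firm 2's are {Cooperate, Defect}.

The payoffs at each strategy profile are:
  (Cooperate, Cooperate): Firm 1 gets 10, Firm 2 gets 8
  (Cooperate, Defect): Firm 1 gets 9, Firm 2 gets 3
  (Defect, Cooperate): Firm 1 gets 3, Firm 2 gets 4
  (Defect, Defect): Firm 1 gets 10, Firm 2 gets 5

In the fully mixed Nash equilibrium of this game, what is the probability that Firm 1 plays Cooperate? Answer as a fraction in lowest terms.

1/6

Let x be the probability that Firm 1 plays Cooperate. In a completely mixed equilibrium, Firm 2 must be indifferent between Cooperate and Defect.
Firm 2's expected payoff from Cooperate is 8x + 4(1−x); from Defect it is 3x + 5(1−x).
Setting these equal: 4x + 4 = −2x + 5, so x = 1/6.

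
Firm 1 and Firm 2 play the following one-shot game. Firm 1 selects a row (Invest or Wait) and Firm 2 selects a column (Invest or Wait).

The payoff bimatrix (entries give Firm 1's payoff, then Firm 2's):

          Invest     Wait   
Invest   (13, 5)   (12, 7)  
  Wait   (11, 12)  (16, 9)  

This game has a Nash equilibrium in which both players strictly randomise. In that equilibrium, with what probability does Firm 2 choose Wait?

1/3

Let y be the probability that Firm 2 plays Invest. In a completely mixed equilibrium, Firm 1 must be indifferent between Invest and Wait.
Firm 1's expected payoff from Invest is 13y + 12(1−y); from Wait it is 11y + 16(1−y).
Setting these equal: y + 12 = −5y + 16, so y = 2/3.
Therefore Firm 2 plays Wait with probability 1 − 2/3 = 1/3.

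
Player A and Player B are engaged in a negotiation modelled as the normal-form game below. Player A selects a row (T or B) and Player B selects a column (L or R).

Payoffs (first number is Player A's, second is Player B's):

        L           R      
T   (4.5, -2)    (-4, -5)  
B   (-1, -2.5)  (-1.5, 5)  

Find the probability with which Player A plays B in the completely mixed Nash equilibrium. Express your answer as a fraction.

Let r be the probability that Player A plays T. In a completely mixed equilibrium, Player B must be indifferent between L and R.
Player B's expected payoff from L is −2r − 2.5(1−r); from R it is −5r + 5(1−r).
Setting these equal: 0.5r − 2.5 = −10r + 5, so r = 5/7.
Therefore Player A plays B with probability 1 − 5/7 = 2/7.

2/7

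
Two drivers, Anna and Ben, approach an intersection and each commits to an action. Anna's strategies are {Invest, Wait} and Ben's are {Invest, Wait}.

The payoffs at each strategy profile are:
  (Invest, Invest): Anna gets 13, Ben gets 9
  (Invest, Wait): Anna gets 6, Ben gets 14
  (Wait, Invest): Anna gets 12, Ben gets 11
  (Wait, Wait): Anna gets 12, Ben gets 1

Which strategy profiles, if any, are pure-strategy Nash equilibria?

none

(Invest, Invest): Ben prefers Wait (14 > 9) — not an equilibrium.
(Invest, Wait): Anna prefers Wait (12 > 6) — not an equilibrium.
(Wait, Invest): Anna prefers Invest (13 > 12) — not an equilibrium.
(Wait, Wait): Ben prefers Invest (11 > 1) — not an equilibrium.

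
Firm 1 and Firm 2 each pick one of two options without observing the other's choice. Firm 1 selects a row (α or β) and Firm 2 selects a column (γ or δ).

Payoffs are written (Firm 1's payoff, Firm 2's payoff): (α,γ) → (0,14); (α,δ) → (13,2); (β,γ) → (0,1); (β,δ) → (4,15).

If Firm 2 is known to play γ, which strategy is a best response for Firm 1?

Against γ, Firm 1 earns 0 from α and 0 from β.
So either strategy is a best response.

either — both α and β are best responses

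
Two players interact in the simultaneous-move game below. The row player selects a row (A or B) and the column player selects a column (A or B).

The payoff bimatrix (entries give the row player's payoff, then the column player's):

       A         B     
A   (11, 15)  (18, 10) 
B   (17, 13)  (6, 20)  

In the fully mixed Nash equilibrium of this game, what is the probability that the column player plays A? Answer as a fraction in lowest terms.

Let q be the probability that the column player plays A. In a completely mixed equilibrium, the row player must be indifferent between A and B.
The row player's expected payoff from A is 11q + 18(1−q); from B it is 17q + 6(1−q).
Setting these equal: −7q + 18 = 11q + 6, so q = 2/3.

2/3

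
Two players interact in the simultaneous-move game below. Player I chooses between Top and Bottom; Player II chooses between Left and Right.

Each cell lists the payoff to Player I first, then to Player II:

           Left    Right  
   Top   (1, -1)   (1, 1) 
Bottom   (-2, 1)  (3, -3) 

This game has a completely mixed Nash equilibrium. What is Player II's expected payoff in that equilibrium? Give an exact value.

First find p, the probability Player I plays Top, from Player II's indifference between Left and Right: −p + (1−p) = p − 3(1−p), giving p = 2/3.
Since Player II is indifferent in equilibrium, Player II's expected payoff equals the payoff from either column against (2/3, 1/3). Using Left: −(2/3) + (1/3) = -1/3.

-1/3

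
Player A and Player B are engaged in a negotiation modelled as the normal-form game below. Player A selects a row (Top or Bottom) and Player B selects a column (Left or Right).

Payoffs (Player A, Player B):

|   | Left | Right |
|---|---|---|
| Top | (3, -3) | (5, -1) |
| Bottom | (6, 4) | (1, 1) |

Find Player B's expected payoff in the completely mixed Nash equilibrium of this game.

First find x, the probability Player A plays Top, from Player B's indifference between Left and Right: −3x + 4(1−x) = −x + (1−x), giving x = 3/5.
Since Player B is indifferent in equilibrium, Player B's expected payoff equals the payoff from either column against (3/5, 2/5). Using Left: −3(3/5) + 4(2/5) = -1/5.

-1/5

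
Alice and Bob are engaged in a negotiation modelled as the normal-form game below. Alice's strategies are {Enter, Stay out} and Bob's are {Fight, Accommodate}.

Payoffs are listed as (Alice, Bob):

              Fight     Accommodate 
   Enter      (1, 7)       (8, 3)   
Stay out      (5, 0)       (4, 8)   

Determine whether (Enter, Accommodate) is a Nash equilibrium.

No

At (Enter, Accommodate), Alice earns 8; switching to Stay out would give 4, so Alice has no profitable deviation.
Bob earns 3; switching to Fight would give 7, so Bob would deviate.
Since at least one player can profitably deviate, this is not a Nash equilibrium.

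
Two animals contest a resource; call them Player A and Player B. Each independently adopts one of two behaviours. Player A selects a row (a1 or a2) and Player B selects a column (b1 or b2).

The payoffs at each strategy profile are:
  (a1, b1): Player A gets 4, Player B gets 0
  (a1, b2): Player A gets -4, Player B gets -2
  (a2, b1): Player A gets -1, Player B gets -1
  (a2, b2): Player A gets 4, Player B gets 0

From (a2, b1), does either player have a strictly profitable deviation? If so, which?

Player A at (a2, b1) earns -1; deviating to a1 yields 4 — a strict improvement.
Player B earns -1; deviating to b2 yields 0 — a strict improvement.
Both Player A and Player B have strictly profitable deviations.

Both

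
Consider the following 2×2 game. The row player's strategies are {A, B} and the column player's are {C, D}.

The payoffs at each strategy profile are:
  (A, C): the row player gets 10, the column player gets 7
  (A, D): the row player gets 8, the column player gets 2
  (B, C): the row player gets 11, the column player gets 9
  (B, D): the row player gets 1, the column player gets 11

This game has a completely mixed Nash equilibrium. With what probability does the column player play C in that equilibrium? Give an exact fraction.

7/8

Let y be the probability that the column player plays C. In a completely mixed equilibrium, the row player must be indifferent between A and B.
The row player's expected payoff from A is 10y + 8(1−y); from B it is 11y + (1−y).
Setting these equal: 2y + 8 = 10y + 1, so y = 7/8.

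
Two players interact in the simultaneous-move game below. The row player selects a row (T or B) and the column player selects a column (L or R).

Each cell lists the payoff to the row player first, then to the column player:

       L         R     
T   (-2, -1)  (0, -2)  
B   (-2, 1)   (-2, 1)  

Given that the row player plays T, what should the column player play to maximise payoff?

Against T, the column player earns -1 from L and -2 from R.
So L is the best response.

L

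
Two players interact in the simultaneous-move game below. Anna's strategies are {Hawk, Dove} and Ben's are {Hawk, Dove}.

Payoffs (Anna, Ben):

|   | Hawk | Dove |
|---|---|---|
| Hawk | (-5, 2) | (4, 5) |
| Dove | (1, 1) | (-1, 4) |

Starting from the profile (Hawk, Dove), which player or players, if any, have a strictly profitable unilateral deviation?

Anna at (Hawk, Dove) earns 4; deviating to Dove yields -1 — not better.
Ben earns 5; deviating to Hawk yields 2 — not better.
Neither player can strictly improve; the profile is a Nash equilibrium.

Neither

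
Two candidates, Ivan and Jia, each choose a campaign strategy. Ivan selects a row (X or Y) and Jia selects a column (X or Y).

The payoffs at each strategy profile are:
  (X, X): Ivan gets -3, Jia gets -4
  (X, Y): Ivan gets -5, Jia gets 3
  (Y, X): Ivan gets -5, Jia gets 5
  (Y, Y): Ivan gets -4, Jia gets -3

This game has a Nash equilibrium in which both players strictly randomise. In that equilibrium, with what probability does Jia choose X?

1/3

Let y be the probability that Jia plays X. In a completely mixed equilibrium, Ivan must be indifferent between X and Y.
Ivan's expected payoff from X is −3y − 5(1−y); from Y it is −5y − 4(1−y).
Setting these equal: 2y − 5 = −y − 4, so y = 1/3.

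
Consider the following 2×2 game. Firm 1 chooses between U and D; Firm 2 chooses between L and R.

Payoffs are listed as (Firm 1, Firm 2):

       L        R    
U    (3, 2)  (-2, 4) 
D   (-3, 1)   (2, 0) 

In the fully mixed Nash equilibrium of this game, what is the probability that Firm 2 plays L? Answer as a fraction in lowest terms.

Let q be the probability that Firm 2 plays L. In a completely mixed equilibrium, Firm 1 must be indifferent between U and D.
Firm 1's expected payoff from U is 3q − 2(1−q); from D it is −3q + 2(1−q).
Setting these equal: 5q − 2 = −5q + 2, so q = 2/5.

2/5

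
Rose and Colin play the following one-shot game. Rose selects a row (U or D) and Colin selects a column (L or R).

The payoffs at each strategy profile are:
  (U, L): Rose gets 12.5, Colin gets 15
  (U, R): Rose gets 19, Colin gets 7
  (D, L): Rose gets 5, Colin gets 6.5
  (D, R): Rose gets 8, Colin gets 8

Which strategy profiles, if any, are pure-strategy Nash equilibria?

(U, L): Rose gets 12.5 ≥ 5 from D, and Colin gets 15 ≥ 7 from R — Nash equilibrium.
(U, R): Colin prefers L (15 > 7) — not an equilibrium.
(D, L): Rose prefers U (12.5 > 5); Colin prefers R (8 > 6.5) — not an equilibrium.
(D, R): Rose prefers U (19 > 8) — not an equilibrium.

(U, L)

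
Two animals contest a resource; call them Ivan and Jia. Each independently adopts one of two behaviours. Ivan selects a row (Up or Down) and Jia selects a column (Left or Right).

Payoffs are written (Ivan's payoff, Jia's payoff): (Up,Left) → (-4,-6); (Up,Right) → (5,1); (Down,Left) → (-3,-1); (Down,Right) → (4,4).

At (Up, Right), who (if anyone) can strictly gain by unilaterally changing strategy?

Neither

Ivan at (Up, Right) earns 5; deviating to Down yields 4 — not better.
Jia earns 1; deviating to Left yields -6 — not better.
Neither player can strictly improve; the profile is a Nash equilibrium.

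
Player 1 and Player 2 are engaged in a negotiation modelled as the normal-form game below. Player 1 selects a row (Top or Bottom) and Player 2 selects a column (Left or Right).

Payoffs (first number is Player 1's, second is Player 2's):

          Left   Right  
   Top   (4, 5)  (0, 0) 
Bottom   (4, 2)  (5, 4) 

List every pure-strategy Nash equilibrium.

(Top, Left): Player 1 gets 4 ≥ 4 from Bottom, and Player 2 gets 5 ≥ 0 from Right — Nash equilibrium.
(Top, Right): Player 1 prefers Bottom (5 > 0); Player 2 prefers Left (5 > 0) — not an equilibrium.
(Bottom, Left): Player 2 prefers Right (4 > 2) — not an equilibrium.
(Bottom, Right): Player 1 gets 5 ≥ 0 from Top, and Player 2 gets 4 ≥ 2 from Left — Nash equilibrium.

(Top, Left) and (Bottom, Right)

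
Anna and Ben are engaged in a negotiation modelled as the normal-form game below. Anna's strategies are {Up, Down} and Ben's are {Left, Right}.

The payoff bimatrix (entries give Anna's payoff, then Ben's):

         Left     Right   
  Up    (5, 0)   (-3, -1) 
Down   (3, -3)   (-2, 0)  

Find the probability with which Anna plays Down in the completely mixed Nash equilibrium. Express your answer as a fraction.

Let r be the probability that Anna plays Up. In a completely mixed equilibrium, Ben must be indifferent between Left and Right.
Ben's expected payoff from Left is −3(1−r); from Right it is −r.
Setting these equal: 3r − 3 = −r, so r = 3/4.
Therefore Anna plays Down with probability 1 − 3/4 = 1/4.

1/4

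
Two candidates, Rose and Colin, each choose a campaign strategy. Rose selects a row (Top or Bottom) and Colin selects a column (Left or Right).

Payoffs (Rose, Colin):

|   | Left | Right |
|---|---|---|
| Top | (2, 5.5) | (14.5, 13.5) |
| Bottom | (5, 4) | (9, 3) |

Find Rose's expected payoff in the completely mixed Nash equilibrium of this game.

First find q, the probability Colin plays Left, from Rose's indifference between Top and Bottom: 2q + 14.5(1−q) = 5q + 9(1−q), giving q = 11/17.
Since Rose is indifferent in equilibrium, Rose's expected payoff equals the payoff from either row against (11/17, 6/17). Using Top: 2(11/17) + 14.5(6/17) = 109/17.

109/17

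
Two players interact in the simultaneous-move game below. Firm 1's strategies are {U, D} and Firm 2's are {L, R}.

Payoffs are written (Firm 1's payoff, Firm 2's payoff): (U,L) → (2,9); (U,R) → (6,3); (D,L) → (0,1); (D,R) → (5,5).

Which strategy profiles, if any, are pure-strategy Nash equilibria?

(U, L): Firm 1 gets 2 ≥ 0 from D, and Firm 2 gets 9 ≥ 3 from R — Nash equilibrium.
(U, R): Firm 2 prefers L (9 > 3) — not an equilibrium.
(D, L): Firm 1 prefers U (2 > 0); Firm 2 prefers R (5 > 1) — not an equilibrium.
(D, R): Firm 1 prefers U (6 > 5) — not an equilibrium.

(U, L)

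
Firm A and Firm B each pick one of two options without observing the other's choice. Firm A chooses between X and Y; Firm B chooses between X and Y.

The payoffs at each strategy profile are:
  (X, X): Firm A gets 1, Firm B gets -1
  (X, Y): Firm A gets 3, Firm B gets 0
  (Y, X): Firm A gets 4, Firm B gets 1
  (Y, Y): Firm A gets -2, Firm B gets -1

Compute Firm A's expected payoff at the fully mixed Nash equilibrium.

7/4

First find y, the probability Firm B plays X, from Firm A's indifference between X and Y: y + 3(1−y) = 4y − 2(1−y), giving y = 5/8.
Since Firm A is indifferent in equilibrium, Firm A's expected payoff equals the payoff from either row against (5/8, 3/8). Using X: (5/8) + 3(3/8) = 7/4.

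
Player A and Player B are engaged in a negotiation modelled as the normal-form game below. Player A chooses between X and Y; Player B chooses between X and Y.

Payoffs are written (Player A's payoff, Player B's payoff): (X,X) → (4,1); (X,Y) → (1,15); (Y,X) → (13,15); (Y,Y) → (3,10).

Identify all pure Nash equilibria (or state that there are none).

(X, X): Player A prefers Y (13 > 4); Player B prefers Y (15 > 1) — not an equilibrium.
(X, Y): Player A prefers Y (3 > 1) — not an equilibrium.
(Y, X): Player A gets 13 ≥ 4 from X, and Player B gets 15 ≥ 10 from Y — Nash equilibrium.
(Y, Y): Player B prefers X (15 > 10) — not an equilibrium.

(Y, X)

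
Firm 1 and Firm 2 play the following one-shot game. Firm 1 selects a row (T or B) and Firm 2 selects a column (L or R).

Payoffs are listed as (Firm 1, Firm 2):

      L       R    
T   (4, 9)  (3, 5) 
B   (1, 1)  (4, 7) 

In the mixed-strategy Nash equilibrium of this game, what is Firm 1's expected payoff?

13/4

First find q, the probability Firm 2 plays L, from Firm 1's indifference between T and B: 4q + 3(1−q) = q + 4(1−q), giving q = 1/4.
Since Firm 1 is indifferent in equilibrium, Firm 1's expected payoff equals the payoff from either row against (1/4, 3/4). Using T: 4(1/4) + 3(3/4) = 13/4.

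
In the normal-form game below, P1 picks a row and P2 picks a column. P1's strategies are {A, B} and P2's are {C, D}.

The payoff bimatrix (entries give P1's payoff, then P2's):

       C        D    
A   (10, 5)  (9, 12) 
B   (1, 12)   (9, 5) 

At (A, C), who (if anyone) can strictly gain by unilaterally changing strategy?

P2

P1 at (A, C) earns 10; deviating to B yields 1 — not better.
P2 earns 5; deviating to D yields 12 — a strict improvement.
Only P2 has a strictly profitable deviation.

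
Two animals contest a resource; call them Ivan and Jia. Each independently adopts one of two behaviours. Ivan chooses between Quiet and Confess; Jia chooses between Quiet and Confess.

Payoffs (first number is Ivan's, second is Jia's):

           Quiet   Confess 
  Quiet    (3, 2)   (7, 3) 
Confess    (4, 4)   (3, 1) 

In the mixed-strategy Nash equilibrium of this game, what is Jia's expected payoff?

First find p, the probability Ivan plays Quiet, from Jia's indifference between Quiet and Confess: 2p + 4(1−p) = 3p + (1−p), giving p = 3/4.
Since Jia is indifferent in equilibrium, Jia's expected payoff equals the payoff from either column against (3/4, 1/4). Using Quiet: 2(3/4) + 4(1/4) = 5/2.

5/2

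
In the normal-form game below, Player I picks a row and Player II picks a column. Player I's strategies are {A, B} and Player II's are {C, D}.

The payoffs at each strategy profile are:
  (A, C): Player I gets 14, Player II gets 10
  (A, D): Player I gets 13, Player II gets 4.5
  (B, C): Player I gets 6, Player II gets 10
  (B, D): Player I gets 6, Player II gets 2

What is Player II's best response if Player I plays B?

Against B, Player II earns 10 from C and 2 from D.
So C is the best response.

C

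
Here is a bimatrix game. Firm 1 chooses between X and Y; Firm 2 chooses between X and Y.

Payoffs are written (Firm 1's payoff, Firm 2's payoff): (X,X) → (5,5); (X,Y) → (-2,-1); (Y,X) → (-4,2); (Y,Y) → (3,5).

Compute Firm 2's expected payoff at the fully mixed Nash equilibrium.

First find p, the probability Firm 1 plays X, from Firm 2's indifference between X and Y: 5p + 2(1−p) = −p + 5(1−p), giving p = 1/3.
Since Firm 2 is indifferent in equilibrium, Firm 2's expected payoff equals the payoff from either column against (1/3, 2/3). Using X: 5(1/3) + 2(2/3) = 3.

3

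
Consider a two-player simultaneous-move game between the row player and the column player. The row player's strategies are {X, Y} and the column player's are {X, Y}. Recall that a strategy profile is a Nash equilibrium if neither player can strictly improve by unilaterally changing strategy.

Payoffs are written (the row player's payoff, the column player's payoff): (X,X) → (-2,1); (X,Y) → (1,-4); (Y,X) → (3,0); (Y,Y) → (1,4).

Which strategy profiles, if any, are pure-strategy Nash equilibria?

(X, X): the row player prefers Y (3 > -2) — not an equilibrium.
(X, Y): the column player prefers X (1 > -4) — not an equilibrium.
(Y, X): the column player prefers Y (4 > 0) — not an equilibrium.
(Y, Y): the row player gets 1 ≥ 1 from X, and the column player gets 4 ≥ 0 from X — Nash equilibrium.

(Y, Y)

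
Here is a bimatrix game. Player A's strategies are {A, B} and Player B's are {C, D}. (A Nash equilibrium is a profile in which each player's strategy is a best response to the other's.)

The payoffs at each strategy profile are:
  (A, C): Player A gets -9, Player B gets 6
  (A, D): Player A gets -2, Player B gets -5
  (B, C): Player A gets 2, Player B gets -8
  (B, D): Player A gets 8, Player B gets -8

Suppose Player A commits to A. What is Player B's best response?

C

Against A, Player B earns 6 from C and -5 from D.
So C is the best response.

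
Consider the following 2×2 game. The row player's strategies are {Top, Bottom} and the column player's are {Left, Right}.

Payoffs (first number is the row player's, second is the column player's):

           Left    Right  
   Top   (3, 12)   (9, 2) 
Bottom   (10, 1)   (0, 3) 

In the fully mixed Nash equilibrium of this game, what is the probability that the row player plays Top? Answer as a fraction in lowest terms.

1/6

Let r be the probability that the row player plays Top. In a completely mixed equilibrium, the column player must be indifferent between Left and Right.
The column player's expected payoff from Left is 12r + (1−r); from Right it is 2r + 3(1−r).
Setting these equal: 11r + 1 = −r + 3, so r = 1/6.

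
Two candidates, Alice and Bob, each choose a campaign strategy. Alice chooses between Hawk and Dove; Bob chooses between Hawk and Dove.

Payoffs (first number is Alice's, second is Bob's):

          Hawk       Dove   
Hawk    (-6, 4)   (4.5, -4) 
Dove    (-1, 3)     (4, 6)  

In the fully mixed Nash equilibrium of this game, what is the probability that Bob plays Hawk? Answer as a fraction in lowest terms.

Let q be the probability that Bob plays Hawk. In a completely mixed equilibrium, Alice must be indifferent between Hawk and Dove.
Alice's expected payoff from Hawk is −6q + 4.5(1−q); from Dove it is −q + 4(1−q).
Setting these equal: −10.5q + 4.5 = −5q + 4, so q = 1/11.

1/11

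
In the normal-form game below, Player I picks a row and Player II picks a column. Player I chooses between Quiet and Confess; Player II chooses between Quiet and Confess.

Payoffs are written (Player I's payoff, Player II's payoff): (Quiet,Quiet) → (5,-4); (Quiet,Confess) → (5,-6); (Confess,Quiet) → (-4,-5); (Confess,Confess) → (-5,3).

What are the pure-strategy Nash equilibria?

(Quiet, Quiet): Player I gets 5 ≥ -4 from Confess, and Player II gets -4 ≥ -6 from Confess — Nash equilibrium.
(Quiet, Confess): Player II prefers Quiet (-4 > -6) — not an equilibrium.
(Confess, Quiet): Player I prefers Quiet (5 > -4); Player II prefers Confess (3 > -5) — not an equilibrium.
(Confess, Confess): Player I prefers Quiet (5 > -5) — not an equilibrium.

(Quiet, Quiet)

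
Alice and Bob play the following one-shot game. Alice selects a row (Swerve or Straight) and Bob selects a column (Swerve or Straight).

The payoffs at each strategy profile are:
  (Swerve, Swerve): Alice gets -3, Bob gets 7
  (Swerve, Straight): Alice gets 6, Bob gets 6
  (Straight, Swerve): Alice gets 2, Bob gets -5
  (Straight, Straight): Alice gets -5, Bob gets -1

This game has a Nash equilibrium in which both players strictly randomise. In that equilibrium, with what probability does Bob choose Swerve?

Let y be the probability that Bob plays Swerve. In a completely mixed equilibrium, Alice must be indifferent between Swerve and Straight.
Alice's expected payoff from Swerve is −3y + 6(1−y); from Straight it is 2y − 5(1−y).
Setting these equal: −9y + 6 = 7y − 5, so y = 11/16.

11/16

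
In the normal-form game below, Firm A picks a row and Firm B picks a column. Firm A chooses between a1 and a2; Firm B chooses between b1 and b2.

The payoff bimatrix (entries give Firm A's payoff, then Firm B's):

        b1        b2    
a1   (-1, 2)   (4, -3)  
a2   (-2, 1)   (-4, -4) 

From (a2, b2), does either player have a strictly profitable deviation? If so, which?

Firm A at (a2, b2) earns -4; deviating to a1 yields 4 — a strict improvement.
Firm B earns -4; deviating to b1 yields 1 — a strict improvement.
Both Firm A and Firm B have strictly profitable deviations.

Both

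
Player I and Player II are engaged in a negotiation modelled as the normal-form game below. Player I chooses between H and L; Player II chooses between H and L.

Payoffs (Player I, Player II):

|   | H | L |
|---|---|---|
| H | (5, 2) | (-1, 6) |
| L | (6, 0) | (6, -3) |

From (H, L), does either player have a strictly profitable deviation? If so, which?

Player I

Player I at (H, L) earns -1; deviating to L yields 6 — a strict improvement.
Player II earns 6; deviating to H yields 2 — not better.
Only Player I has a strictly profitable deviation.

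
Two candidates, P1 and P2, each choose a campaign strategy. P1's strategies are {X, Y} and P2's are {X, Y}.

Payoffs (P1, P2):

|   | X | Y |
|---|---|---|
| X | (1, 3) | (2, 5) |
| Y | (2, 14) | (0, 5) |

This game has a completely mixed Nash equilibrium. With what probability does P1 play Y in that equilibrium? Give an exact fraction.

Let p be the probability that P1 plays X. In a completely mixed equilibrium, P2 must be indifferent between X and Y.
P2's expected payoff from X is 3p + 14(1−p); from Y it is 5p + 5(1−p).
Setting these equal: −11p + 14 = 5, so p = 9/11.
Therefore P1 plays Y with probability 1 − 9/11 = 2/11.

2/11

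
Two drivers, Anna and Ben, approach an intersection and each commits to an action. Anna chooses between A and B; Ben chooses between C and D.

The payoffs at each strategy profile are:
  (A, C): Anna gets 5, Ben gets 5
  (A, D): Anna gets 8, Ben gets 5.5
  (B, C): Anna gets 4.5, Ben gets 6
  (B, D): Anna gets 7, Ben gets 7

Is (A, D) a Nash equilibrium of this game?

At (A, D), Anna earns 8; switching to B would give 7, so Anna has no profitable deviation.
Ben earns 5.5; switching to C would give 5, so Ben has no profitable deviation.
Neither player can gain by a unilateral deviation, so this profile is a Nash equilibrium.

Yes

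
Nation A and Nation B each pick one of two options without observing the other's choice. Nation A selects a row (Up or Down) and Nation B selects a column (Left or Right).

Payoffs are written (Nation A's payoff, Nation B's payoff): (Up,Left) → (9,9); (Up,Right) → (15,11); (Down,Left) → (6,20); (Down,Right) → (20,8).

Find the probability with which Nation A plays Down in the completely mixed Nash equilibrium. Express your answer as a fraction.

Let r be the probability that Nation A plays Up. In a completely mixed equilibrium, Nation B must be indifferent between Left and Right.
Nation B's expected payoff from Left is 9r + 20(1−r); from Right it is 11r + 8(1−r).
Setting these equal: −11r + 20 = 3r + 8, so r = 6/7.
Therefore Nation A plays Down with probability 1 − 6/7 = 1/7.

1/7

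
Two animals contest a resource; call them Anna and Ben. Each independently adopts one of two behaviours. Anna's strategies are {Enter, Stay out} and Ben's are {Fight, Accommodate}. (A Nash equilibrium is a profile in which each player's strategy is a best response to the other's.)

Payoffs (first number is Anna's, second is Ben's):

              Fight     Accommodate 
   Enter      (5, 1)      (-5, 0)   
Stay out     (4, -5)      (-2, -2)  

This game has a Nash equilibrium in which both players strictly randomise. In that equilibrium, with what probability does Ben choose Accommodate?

1/4

Let c be the probability that Ben plays Fight. In a completely mixed equilibrium, Anna must be indifferent between Enter and Stay out.
Anna's expected payoff from Enter is 5c − 5(1−c); from Stay out it is 4c − 2(1−c).
Setting these equal: 10c − 5 = 6c − 2, so c = 3/4.
Therefore Ben plays Accommodate with probability 1 − 3/4 = 1/4.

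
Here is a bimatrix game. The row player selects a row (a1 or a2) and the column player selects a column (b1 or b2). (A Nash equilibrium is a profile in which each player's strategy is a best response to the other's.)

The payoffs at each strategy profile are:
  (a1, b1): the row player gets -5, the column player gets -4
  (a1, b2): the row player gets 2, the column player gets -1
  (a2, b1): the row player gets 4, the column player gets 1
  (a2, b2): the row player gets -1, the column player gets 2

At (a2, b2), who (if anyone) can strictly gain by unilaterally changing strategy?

The row player

The row player at (a2, b2) earns -1; deviating to a1 yields 2 — a strict improvement.
The column player earns 2; deviating to b1 yields 1 — not better.
Only the row player has a strictly profitable deviation.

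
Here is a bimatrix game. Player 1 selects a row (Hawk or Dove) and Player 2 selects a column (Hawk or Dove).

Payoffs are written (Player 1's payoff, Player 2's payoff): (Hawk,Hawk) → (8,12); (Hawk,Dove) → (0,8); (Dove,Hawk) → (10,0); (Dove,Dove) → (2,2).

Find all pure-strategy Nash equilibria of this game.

(Dove, Dove)

(Hawk, Hawk): Player 1 prefers Dove (10 > 8) — not an equilibrium.
(Hawk, Dove): Player 1 prefers Dove (2 > 0); Player 2 prefers Hawk (12 > 8) — not an equilibrium.
(Dove, Hawk): Player 2 prefers Dove (2 > 0) — not an equilibrium.
(Dove, Dove): Player 1 gets 2 ≥ 0 from Hawk, and Player 2 gets 2 ≥ 0 from Hawk — Nash equilibrium.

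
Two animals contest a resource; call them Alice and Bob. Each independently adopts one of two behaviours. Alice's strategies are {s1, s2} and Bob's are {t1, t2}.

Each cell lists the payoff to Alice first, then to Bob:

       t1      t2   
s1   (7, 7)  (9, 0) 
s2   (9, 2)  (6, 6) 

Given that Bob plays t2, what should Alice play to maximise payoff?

Against t2, Alice earns 9 from s1 and 6 from s2.
So s1 is the best response.

s1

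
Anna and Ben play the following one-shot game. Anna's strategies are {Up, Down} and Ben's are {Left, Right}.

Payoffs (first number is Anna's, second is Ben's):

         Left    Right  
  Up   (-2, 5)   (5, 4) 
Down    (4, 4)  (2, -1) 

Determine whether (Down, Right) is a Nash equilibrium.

No

At (Down, Right), Anna earns 2; switching to Up would give 5, so Anna would deviate.
Ben earns -1; switching to Left would give 4, so Ben would deviate.
Since at least one player can profitably deviate, this is not a Nash equilibrium.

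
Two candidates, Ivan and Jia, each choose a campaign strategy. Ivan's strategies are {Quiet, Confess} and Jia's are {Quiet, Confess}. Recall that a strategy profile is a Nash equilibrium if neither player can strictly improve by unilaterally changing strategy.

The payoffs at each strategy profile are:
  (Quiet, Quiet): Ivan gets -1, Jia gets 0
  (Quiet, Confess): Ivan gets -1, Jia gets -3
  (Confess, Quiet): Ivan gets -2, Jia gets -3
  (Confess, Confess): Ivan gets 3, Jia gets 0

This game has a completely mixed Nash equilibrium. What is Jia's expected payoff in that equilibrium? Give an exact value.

-3/2

First find p, the probability Ivan plays Quiet, from Jia's indifference between Quiet and Confess: −3(1−p) = −3p, giving p = 1/2.
Since Jia is indifferent in equilibrium, Jia's expected payoff equals the payoff from either column against (1/2, 1/2). Using Quiet: −3(1/2) = -3/2.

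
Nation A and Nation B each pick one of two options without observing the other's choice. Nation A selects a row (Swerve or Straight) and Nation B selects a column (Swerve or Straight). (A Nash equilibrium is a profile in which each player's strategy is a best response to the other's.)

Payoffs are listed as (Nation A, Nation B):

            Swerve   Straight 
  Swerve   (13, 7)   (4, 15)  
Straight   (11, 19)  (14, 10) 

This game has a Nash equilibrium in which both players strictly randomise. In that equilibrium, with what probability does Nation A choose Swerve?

9/17

Let x be the probability that Nation A plays Swerve. In a completely mixed equilibrium, Nation B must be indifferent between Swerve and Straight.
Nation B's expected payoff from Swerve is 7x + 19(1−x); from Straight it is 15x + 10(1−x).
Setting these equal: −12x + 19 = 5x + 10, so x = 9/17.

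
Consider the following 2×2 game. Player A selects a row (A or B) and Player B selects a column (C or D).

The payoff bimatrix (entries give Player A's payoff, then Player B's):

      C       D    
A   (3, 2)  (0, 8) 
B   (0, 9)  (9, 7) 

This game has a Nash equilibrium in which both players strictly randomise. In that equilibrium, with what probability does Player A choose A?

Let p be the probability that Player A plays A. In a completely mixed equilibrium, Player B must be indifferent between C and D.
Player B's expected payoff from C is 2p + 9(1−p); from D it is 8p + 7(1−p).
Setting these equal: −7p + 9 = p + 7, so p = 1/4.

1/4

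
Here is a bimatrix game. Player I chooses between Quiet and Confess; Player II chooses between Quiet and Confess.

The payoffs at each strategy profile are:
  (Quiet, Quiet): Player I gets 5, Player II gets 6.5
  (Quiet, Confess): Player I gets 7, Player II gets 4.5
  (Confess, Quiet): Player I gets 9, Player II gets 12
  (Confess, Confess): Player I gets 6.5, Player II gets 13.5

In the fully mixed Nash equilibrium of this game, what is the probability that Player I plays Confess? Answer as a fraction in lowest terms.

Let p be the probability that Player I plays Quiet. In a completely mixed equilibrium, Player II must be indifferent between Quiet and Confess.
Player II's expected payoff from Quiet is 6.5p + 12(1−p); from Confess it is 4.5p + 13.5(1−p).
Setting these equal: −5.5p + 12 = −9p + 13.5, so p = 3/7.
Therefore Player I plays Confess with probability 1 − 3/7 = 4/7.

4/7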